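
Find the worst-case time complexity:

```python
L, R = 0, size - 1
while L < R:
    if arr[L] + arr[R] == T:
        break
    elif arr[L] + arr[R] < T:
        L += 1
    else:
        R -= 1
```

Time complexity: O(n).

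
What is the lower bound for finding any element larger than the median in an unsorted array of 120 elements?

To find an element larger than the median of 120 elements, we must see Omega(n) elements. Without seeing enough elements, an adversary can make any unseen element the median.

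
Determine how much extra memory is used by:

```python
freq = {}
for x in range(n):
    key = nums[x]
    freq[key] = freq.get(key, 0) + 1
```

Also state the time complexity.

Space complexity: O(n).
Auxiliary storage grows linearly with the input size n in the worst case.
Time complexity: O(n).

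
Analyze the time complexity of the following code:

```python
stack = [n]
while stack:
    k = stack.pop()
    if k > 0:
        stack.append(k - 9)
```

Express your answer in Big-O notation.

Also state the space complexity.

Time complexity: O(n).
Space complexity: O(1).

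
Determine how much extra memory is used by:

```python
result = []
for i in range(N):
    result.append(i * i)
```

Space complexity: O(n).
Auxiliary storage grows linearly with the input size n in the worst case.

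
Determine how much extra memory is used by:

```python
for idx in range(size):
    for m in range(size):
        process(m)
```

Space complexity: O(1).
Only a constant amount of auxiliary storage is used; nothing grows with n.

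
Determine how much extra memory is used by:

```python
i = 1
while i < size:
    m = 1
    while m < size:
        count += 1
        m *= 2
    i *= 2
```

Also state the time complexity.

Space complexity: O(1).
Only a constant amount of auxiliary storage is used; nothing grows with n.
Time complexity: O(log^2 n).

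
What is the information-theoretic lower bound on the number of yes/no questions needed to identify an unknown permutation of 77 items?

There are 77! = 145183092028285869634070784086308284983740379224208358846781574688061991349156420080065207861248000000000000000000 permutations. Each yes/no question gives at most 1 bit, so at least ceil(log_2(145183092028285869634070784086308284983740379224208358846781574688061991349156420080065207861248000000000000000000)) = 376 questions are needed.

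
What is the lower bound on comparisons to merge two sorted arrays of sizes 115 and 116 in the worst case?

Adversary: with |115 - 116| <= 1 the inputs can be fully interleaved so that every adjacent pair in the merged output comes from different arrays. Then each of the 230 adjacent pairs must be directly compared, or the algorithm cannot determine their relative order. Standard merge meets this bound.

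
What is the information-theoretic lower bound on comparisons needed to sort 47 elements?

There are 47! = 258623241511168180642964355153611979969197632389120000000000 possible orderings. Each comparison gives 1 bit. We need at least ceil(log_2(258623241511168180642964355153611979969197632389120000000000)) = 198 comparisons.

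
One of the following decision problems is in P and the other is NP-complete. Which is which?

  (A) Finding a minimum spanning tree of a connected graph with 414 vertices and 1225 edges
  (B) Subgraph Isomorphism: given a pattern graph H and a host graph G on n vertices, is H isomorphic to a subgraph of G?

(A) is P: Kruskal's / Prim's algorithms run in polynomial time.
(B) is NP-complete: generalizes Clique and Hamiltonian Path (pattern size is part of the input).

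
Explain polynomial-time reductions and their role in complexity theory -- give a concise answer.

A poly-time reduction from A to B transforms any instance of A into an instance of B in polynomial time. If A reduces to B and B is in P, then A is in P. If A is NP-hard and A reduces to B, then B is NP-hard. Reductions transfer hardness upward and tractability downward.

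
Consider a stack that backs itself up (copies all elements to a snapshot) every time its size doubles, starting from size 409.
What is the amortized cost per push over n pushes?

Backups occur at sizes 409, 818, 1636, ..., copying 409 + 818 + 1636 + ... <= 2n elements total (geometric series). Spread over n pushes, the amortized backup cost is O(1) per push.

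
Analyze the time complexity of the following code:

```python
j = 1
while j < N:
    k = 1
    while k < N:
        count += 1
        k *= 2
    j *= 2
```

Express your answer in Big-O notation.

Time complexity: O(log^2 n).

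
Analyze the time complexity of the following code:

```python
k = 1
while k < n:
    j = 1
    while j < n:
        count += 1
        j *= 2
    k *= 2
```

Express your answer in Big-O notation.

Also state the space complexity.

Time complexity: O(log^2 n).
Space complexity: O(1).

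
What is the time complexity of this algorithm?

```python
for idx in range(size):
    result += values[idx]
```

Time complexity: O(n).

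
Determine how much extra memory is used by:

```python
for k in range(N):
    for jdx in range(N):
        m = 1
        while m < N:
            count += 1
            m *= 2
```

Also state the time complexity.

Space complexity: O(1).
Only a constant amount of auxiliary storage is used; nothing grows with n.
Time complexity: O(n^2 log n).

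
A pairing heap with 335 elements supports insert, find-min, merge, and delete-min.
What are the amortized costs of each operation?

Pairing heaps are self-adjusting heap-ordered trees. Insert and merge link two roots: O(1). Find-min reads the root: O(1). Delete-min removes the root, then pairs children in two passes; amortized cost is O(log 335) = O(log n).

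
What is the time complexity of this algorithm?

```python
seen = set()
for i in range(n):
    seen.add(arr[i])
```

Time complexity: O(n).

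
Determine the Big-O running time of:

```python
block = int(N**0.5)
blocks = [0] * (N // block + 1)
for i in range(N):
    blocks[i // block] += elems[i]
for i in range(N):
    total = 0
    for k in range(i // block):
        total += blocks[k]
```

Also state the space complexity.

Time complexity: O(n * sqrt(n)).
Space complexity: O(sqrt(n)).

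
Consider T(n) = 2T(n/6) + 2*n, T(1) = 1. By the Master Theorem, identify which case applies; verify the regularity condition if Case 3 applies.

a=2, b=6, f(n)=2*n.
log_6(2) = 0.3869 < 1.
f(n) = Omega(n^(0.3869+epsilon)) for some epsilon > 0, so Case 3 is the candidate.
Regularity: a*f(n/b) = 2*2*(n/6)^1 = (2/6)*2*n^1 <= c*f(n) with c = 2/6 < 1. Satisfied.
Case 3: T(n) = Theta(n).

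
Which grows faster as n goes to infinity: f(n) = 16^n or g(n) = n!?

g(n) = n! grows faster: n!/16^n -> infinity by Stirling.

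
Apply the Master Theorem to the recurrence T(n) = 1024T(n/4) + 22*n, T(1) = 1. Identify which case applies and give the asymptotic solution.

a=1024, b=4, f(n)=22*n.
log_4(1024) = 5 > 1.
Since f(n) = O(n^1) is polynomially smaller than n^5, Case 1 applies.
T(n) = Theta(n^5).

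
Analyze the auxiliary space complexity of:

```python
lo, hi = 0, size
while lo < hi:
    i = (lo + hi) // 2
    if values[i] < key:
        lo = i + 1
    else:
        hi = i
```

Space complexity: O(1).
Only a constant amount of auxiliary storage is used; nothing grows with n.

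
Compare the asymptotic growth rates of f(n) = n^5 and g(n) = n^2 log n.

f(n) = n^5 grows faster: n^5 / (n^2 log n) = n^3/log n -> infinity.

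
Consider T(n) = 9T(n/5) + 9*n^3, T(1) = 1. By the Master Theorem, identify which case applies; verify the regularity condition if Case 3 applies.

a=9, b=5, f(n)=9*n^3.
log_5(9) = 1.365 < 3.
f(n) = Omega(n^(1.365+epsilon)) for some epsilon > 0, so Case 3 is the candidate.
Regularity: a*f(n/b) = 9*9*(n/5)^3 = (9/125)*9*n^3 <= c*f(n) with c = 9/125 < 1. Satisfied.
Case 3: T(n) = Theta(n^3).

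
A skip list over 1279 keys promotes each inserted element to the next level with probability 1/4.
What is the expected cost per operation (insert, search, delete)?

Expected number of levels is O(log_4(1279)) = O(log n). A search visits O(1) expected nodes per level over O(log n) levels. Insert/delete are a search plus O(1) pointer updates per level. Expected O(log n) per operation.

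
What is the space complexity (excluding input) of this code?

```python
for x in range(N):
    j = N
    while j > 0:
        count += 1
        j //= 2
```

Space complexity: O(1).
Only a constant amount of auxiliary storage is used; nothing grows with n.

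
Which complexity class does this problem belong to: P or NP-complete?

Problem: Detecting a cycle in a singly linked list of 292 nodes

This problem is in P: Floyd's tortoise-and-hare runs in O(n) time, O(1) space.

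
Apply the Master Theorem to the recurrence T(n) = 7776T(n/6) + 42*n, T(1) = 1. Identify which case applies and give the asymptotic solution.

a=7776, b=6, f(n)=42*n.
log_6(7776) = 5 > 1.
Since f(n) = O(n^1) is polynomially smaller than n^5, Case 1 applies.
T(n) = Theta(n^5).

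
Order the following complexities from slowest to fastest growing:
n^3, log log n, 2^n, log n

Ordered by growth rate: log log n < log n < n^3 < 2^n.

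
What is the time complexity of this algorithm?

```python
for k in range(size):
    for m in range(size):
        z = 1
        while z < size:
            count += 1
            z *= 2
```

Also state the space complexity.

Time complexity: O(n^2 log n).
Space complexity: O(1).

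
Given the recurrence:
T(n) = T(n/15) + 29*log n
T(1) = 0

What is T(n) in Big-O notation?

Each of the log_15(n) levels adds O(log n). T(n) = O(log^2 n).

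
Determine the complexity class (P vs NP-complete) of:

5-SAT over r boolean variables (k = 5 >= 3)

This problem is NP-complete: 3-SAT is NP-complete (Cook-Levin); k-SAT for k>=3 reduces from 3-SAT.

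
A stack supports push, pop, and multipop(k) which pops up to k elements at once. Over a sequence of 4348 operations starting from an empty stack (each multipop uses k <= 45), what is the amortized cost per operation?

Each element is pushed exactly once and popped at most once (whether by pop or as part of a multipop). So the total number of individual pops over the whole sequence is at most the number of pushes, which is at most 4348. Total work <= 2 * 4348, hence O(1) amortized per operation.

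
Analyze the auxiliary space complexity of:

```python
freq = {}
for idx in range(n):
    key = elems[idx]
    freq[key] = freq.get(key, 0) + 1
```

Space complexity: O(n).
Auxiliary storage grows linearly with the input size n in the worst case.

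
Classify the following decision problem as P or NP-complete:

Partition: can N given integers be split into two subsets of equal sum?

This problem is NP-complete: Subset Sum reduces to it (one of Karp's 21 NP-complete problems).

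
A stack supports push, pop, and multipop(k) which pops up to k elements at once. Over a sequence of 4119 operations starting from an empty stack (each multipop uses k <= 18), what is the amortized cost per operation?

Each element is pushed exactly once and popped at most once (whether by pop or as part of a multipop). So the total number of individual pops over the whole sequence is at most the number of pushes, which is at most 4119. Total work <= 2 * 4119, hence O(1) amortized per operation.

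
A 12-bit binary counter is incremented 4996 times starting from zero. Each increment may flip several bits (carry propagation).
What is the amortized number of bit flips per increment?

Bit i flips on every 2^i-th increment, so over 4996 increments bit i flips floor(4996/2^i) times. Summing over i: total flips < 2 * 4996. Amortized: < 2 = O(1) per increment.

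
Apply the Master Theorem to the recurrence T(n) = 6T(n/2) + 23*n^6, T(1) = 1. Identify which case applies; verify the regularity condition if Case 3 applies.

a=6, b=2, f(n)=23*n^6.
log_2(6) = 2.585 < 6.
f(n) = Omega(n^(2.585+epsilon)) for some epsilon > 0, so Case 3 is the candidate.
Regularity: a*f(n/b) = 6*23*(n/2)^6 = (6/64)*23*n^6 <= c*f(n) with c = 6/64 < 1. Satisfied.
Case 3: T(n) = Theta(n^6).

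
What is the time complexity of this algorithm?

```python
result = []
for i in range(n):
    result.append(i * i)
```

Time complexity: O(n).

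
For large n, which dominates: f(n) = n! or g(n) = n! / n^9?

f(n) = n! grows faster: the ratio n!/(n!/n^9) = n^9 -> infinity.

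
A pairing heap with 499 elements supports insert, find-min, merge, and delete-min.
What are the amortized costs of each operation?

Pairing heaps are self-adjusting heap-ordered trees. Insert and merge link two roots: O(1). Find-min reads the root: O(1). Delete-min removes the root, then pairs children in two passes; amortized cost is O(log 499) = O(log n).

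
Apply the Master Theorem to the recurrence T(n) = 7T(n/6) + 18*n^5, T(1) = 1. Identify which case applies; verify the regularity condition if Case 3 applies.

a=7, b=6, f(n)=18*n^5.
log_6(7) = 1.086 < 5.
f(n) = Omega(n^(1.086+epsilon)) for some epsilon > 0, so Case 3 is the candidate.
Regularity: a*f(n/b) = 7*18*(n/6)^5 = (7/7776)*18*n^5 <= c*f(n) with c = 7/7776 < 1. Satisfied.
Case 3: T(n) = Theta(n^5).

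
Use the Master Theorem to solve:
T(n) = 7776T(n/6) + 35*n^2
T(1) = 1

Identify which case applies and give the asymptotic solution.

a=7776, b=6, f(n)=35*n^2.
log_6(7776) = 5 > 2.
Since f(n) = O(n^2) is polynomially smaller than n^5, Case 1 applies.
T(n) = Theta(n^5).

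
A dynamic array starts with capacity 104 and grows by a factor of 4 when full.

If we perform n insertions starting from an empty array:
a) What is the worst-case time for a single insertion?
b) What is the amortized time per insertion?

(a) Worst-case single insertion: O(n) -- when the array is full at capacity c, the resize copies all c elements, and c can be Theta(n).
(b) Resizes happen at sizes 104, 416, 1664, ... Total copy cost for n insertions: 104 + 416 + ... = O(n) (geometric series with ratio 1/4). Amortized cost per insertion: O(n)/n = O(1).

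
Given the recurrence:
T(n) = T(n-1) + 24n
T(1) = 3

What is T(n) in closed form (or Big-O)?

Unrolling: T(n) = 3 + 24*(2 + 3 + ... + n) = 3 + 24*(n(n+1)/2 - 1) = O(n^2).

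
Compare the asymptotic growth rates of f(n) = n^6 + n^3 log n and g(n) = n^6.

f(n) = n^6 + n^3 log n and g(n) = n^6 are Theta of each other: the lower-order n^3 log n term is o(n^6); both are Theta(n^6).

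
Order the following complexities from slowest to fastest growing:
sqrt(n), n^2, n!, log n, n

Ordered by growth rate: log n < sqrt(n) < n < n^2 < n!.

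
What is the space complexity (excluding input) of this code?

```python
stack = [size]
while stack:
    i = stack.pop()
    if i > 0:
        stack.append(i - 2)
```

Space complexity: O(1).
Only a constant amount of auxiliary storage is used; nothing grows with n.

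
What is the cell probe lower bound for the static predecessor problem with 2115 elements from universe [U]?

The Patrascu-Thorup lower bound shows any data structure on n = 2115 elements using O(n * polylog(n)) space requires Omega(log log U) query time. van Emde Boas trees achieve O(log log U) with O(U) space.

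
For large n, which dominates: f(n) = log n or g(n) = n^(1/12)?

g(n) = n^(1/12) grows faster: any positive power of n dominates log n.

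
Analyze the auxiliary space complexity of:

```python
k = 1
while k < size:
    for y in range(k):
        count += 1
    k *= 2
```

Space complexity: O(1).
Only a constant amount of auxiliary storage is used; nothing grows with n.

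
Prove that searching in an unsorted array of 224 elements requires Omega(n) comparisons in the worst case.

An adversary can always place the target in the last position checked. Until all 224 positions are examined, the target might be in any unchecked position. Therefore 224 comparisons are necessary.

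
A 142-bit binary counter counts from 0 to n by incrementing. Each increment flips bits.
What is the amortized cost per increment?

Bit i flips every 2^i increments. Total flips over n increments: sum_{i=0}^{142} n/2^i < 2n. Amortized cost: 2n/n = O(1).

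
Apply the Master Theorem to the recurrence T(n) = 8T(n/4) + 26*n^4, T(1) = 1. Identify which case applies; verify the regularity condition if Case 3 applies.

a=8, b=4, f(n)=26*n^4.
log_4(8) = 1.5 < 4.
f(n) = Omega(n^(1.5+epsilon)) for some epsilon > 0, so Case 3 is the candidate.
Regularity: a*f(n/b) = 8*26*(n/4)^4 = (8/256)*26*n^4 <= c*f(n) with c = 8/256 < 1. Satisfied.
Case 3: T(n) = Theta(n^4).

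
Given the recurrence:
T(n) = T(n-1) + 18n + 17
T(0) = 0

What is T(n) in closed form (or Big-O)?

Dominant term in sum is 18*sum(i, i=1..n) = 18*n*(n+1)/2 = O(n^2).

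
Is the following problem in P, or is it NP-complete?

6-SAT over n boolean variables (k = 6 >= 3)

This problem is NP-complete: 3-SAT is NP-complete (Cook-Levin); k-SAT for k>=3 reduces from 3-SAT.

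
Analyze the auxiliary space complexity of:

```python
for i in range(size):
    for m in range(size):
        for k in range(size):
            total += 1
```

Space complexity: O(1).
Only a constant amount of auxiliary storage is used; nothing grows with n.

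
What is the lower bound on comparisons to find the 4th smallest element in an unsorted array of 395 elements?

Finding the 4th smallest of 395 elements requires Omega(n) comparisons. Every element must participate in at least one comparison; otherwise it could be the 4th smallest.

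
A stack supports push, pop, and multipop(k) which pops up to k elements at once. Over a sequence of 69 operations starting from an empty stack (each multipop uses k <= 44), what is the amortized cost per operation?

Each element is pushed exactly once and popped at most once (whether by pop or as part of a multipop). So the total number of individual pops over the whole sequence is at most the number of pushes, which is at most 69. Total work <= 2 * 69, hence O(1) amortized per operation.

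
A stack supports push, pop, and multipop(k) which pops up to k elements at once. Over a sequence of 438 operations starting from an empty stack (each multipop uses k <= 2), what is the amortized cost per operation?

Each element is pushed exactly once and popped at most once (whether by pop or as part of a multipop). So the total number of individual pops over the whole sequence is at most the number of pushes, which is at most 438. Total work <= 2 * 438, hence O(1) amortized per operation.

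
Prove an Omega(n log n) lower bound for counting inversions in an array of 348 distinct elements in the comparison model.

Decision-tree argument: at any leaf, the comparisons made (with transitivity) must totally order all 348 elements -- otherwise some pair (i,j) is unordered, and an adversary can present two inputs agreeing on every comparison made but with that pair flipped, changing the inversion count by 1, so the leaf's output is wrong on one of them. Hence the tree has >= 348! leaves and height >= log_2(348!) = Omega(n log n). Modified merge sort achieves O(n log n).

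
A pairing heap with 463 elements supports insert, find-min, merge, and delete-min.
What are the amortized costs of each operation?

Pairing heaps are self-adjusting heap-ordered trees. Insert and merge link two roots: O(1). Find-min reads the root: O(1). Delete-min removes the root, then pairs children in two passes; amortized cost is O(log 463) = O(log n).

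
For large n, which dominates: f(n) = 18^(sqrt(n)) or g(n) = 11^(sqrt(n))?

f(n) = 18^(sqrt(n)) grows faster: ratio is (18/11)^(sqrt(n)) -> infinity since 18/11 > 1.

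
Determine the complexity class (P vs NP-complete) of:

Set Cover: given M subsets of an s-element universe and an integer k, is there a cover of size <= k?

This problem is NP-complete: one of Karp's 21 NP-complete problems (with k part of the input).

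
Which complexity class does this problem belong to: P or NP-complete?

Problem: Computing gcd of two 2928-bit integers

This problem is in P: the Euclidean algorithm runs in polynomial time in the bit-length.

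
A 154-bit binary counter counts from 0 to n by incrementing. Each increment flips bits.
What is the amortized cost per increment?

Bit i flips every 2^i increments. Total flips over n increments: sum_{i=0}^{154} n/2^i < 2n. Amortized cost: 2n/n = O(1).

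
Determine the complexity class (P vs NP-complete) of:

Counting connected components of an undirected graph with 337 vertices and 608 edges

This problem is in P: BFS/DFS visits each vertex and edge once: O(V+E).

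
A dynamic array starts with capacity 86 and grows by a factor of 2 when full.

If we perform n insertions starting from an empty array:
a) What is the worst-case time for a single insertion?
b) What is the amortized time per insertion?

(a) Worst-case single insertion: O(n) -- when the array is full at capacity c, the resize copies all c elements, and c can be Theta(n).
(b) Resizes happen at sizes 86, 172, 344, ... Total copy cost for n insertions: 86 + 172 + ... = O(n) (geometric series with ratio 1/2). Amortized cost per insertion: O(n)/n = O(1).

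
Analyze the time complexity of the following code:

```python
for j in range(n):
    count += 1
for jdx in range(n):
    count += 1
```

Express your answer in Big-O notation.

Time complexity: O(n).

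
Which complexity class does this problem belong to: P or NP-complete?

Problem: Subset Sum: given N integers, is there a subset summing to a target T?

This problem is NP-complete: one of Karp's 21 NP-complete problems.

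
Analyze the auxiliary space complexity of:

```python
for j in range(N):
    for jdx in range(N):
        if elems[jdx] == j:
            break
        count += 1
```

Space complexity: O(1).
Only a constant amount of auxiliary storage is used; nothing grows with n.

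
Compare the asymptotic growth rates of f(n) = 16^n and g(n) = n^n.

g(n) = n^n grows faster: n^n / 16^n = (n/16)^n -> infinity once n > 16.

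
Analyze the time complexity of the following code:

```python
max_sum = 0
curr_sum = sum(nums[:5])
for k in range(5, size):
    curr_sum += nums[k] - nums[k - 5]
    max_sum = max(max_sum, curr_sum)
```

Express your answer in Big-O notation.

Time complexity: O(n).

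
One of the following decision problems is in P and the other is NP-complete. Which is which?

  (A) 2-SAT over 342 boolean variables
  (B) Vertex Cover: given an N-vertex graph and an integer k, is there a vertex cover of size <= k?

(A) is P: 2-SAT is solvable in linear time via implication-graph SCCs.
(B) is NP-complete: one of Karp's 21 NP-complete problems (with k part of the input; for any fixed constant k it is in P).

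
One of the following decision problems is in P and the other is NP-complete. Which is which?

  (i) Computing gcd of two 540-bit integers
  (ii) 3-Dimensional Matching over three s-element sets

(i) is P: the Euclidean algorithm runs in polynomial time in the bit-length.
(ii) is NP-complete: one of Karp's 21 NP-complete problems.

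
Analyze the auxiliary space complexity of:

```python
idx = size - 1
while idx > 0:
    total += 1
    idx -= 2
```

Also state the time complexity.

Space complexity: O(1).
Only a constant amount of auxiliary storage is used; nothing grows with n.
Time complexity: O(n).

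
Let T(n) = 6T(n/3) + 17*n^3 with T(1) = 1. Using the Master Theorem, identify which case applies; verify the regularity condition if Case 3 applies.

a=6, b=3, f(n)=17*n^3.
log_3(6) = 1.631 < 3.
f(n) = Omega(n^(1.631+epsilon)) for some epsilon > 0, so Case 3 is the candidate.
Regularity: a*f(n/b) = 6*17*(n/3)^3 = (6/27)*17*n^3 <= c*f(n) with c = 6/27 < 1. Satisfied.
Case 3: T(n) = Theta(n^3).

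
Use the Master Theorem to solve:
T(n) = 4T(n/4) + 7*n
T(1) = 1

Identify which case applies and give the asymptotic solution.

a=4, b=4, f(n)=7*n.
log_4(4) = 1, so n^(log_b(a)) = n.
f(n) = Theta(n), so Case 2 applies.
T(n) = Theta(n log n).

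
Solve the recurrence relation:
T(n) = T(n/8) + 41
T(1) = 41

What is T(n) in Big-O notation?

Each step divides n by 8 and adds 41. After log_8(n) steps, T(n) = O(log n).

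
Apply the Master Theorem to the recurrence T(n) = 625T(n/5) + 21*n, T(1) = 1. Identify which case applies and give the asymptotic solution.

a=625, b=5, f(n)=21*n.
log_5(625) = 4 > 1.
Since f(n) = O(n^1) is polynomially smaller than n^4, Case 1 applies.
T(n) = Theta(n^4).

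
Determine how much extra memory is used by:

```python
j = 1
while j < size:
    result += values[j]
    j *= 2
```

Space complexity: O(1).
Only a constant amount of auxiliary storage is used; nothing grows with n.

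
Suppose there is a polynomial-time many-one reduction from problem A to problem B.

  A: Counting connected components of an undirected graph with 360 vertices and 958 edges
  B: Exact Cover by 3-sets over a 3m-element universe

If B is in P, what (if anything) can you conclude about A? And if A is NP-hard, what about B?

A poly-time reduction A <=_p B means any A-instance can be transformed to a B-instance in poly time.
If B is in P: compose the reduction with B's poly-time algorithm to solve A in poly time, so A is in P.
If A is NP-hard: every NP problem reduces to A, which reduces to B; composing reductions, every NP problem reduces to B, so B is NP-hard.
(Here in fact A is P and B is NP-complete.)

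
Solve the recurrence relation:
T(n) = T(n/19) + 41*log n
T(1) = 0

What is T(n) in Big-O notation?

Each of the log_19(n) levels adds O(log n). T(n) = O(log^2 n).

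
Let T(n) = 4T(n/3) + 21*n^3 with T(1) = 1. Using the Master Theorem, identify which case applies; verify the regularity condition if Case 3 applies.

a=4, b=3, f(n)=21*n^3.
log_3(4) = 1.262 < 3.
f(n) = Omega(n^(1.262+epsilon)) for some epsilon > 0, so Case 3 is the candidate.
Regularity: a*f(n/b) = 4*21*(n/3)^3 = (4/27)*21*n^3 <= c*f(n) with c = 4/27 < 1. Satisfied.
Case 3: T(n) = Theta(n^3).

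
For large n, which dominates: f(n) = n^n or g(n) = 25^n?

f(n) = n^n grows faster: n^n / 25^n = (n/25)^n -> infinity once n > 25.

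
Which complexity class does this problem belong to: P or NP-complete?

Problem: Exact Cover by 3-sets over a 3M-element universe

This problem is NP-complete: one of Karp's 21 NP-complete problems.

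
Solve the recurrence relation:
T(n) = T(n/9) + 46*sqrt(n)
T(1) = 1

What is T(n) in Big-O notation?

Each level contributes sqrt(n/9^k). Geometric series with ratio 1/sqrt(9) < 1 sums to O(sqrt(n)).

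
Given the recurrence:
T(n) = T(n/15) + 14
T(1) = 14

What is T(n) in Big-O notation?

Each step divides n by 15 and adds 14. After log_15(n) steps, T(n) = O(log n).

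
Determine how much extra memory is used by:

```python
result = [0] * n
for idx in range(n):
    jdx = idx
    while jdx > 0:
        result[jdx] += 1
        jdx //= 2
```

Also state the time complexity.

Space complexity: O(n).
Auxiliary storage grows linearly with the input size n in the worst case.
Time complexity: O(n log n).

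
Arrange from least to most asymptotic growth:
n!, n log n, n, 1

Ordered by growth rate: 1 < n < n log n < n!.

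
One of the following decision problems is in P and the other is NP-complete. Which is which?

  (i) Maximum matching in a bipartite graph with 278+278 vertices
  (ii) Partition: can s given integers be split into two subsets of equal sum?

(i) is P: Hopcroft-Karp runs in O(E sqrt(V)).
(ii) is NP-complete: Subset Sum reduces to it (one of Karp's 21 NP-complete problems).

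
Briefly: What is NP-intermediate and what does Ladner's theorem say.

NP-intermediate problems are in NP but neither in P nor NP-complete (assuming P != NP). Ladner's theorem proves such problems exist if P != NP. Graph isomorphism and integer factoring are candidate NP-intermediate problems -- no polynomial algorithm is known, but no NP-completeness proof exists either.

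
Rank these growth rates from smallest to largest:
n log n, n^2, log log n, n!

Ordered by growth rate: log log n < n log n < n^2 < n!.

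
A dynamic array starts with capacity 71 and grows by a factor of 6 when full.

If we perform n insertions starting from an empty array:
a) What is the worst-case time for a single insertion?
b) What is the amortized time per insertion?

(a) Worst-case single insertion: O(n) -- when the array is full at capacity c, the resize copies all c elements, and c can be Theta(n).
(b) Resizes happen at sizes 71, 426, 2556, ... Total copy cost for n insertions: 71 + 426 + ... = O(n) (geometric series with ratio 1/6). Amortized cost per insertion: O(n)/n = O(1).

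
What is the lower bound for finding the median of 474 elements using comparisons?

To find the median of 474 elements, every element must be compared at least once, so the lower bound is Omega(n). The BFPRT algorithm achieves O(n), making this tight.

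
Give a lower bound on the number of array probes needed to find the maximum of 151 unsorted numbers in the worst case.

Adversary: any unprobed cell could hold a value larger than everything seen so far. If fewer than 151 cells are probed, the adversary places the max in an unprobed cell. So all 151 cells must be examined; together with 151-1 comparisons this is tight.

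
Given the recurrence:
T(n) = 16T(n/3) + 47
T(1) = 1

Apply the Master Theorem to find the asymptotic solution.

a=16, b=3, f(n)=47. log_3(16) = 2.524. Case 1 of Master Theorem: T(n) = O(n^2.524).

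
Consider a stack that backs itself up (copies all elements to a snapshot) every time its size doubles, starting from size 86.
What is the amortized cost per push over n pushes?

Backups occur at sizes 86, 172, 344, ..., copying 86 + 172 + 344 + ... <= 2n elements total (geometric series). Spread over n pushes, the amortized backup cost is O(1) per push.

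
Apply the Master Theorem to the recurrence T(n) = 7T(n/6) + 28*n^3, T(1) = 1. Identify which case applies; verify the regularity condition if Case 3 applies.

a=7, b=6, f(n)=28*n^3.
log_6(7) = 1.086 < 3.
f(n) = Omega(n^(1.086+epsilon)) for some epsilon > 0, so Case 3 is the candidate.
Regularity: a*f(n/b) = 7*28*(n/6)^3 = (7/216)*28*n^3 <= c*f(n) with c = 7/216 < 1. Satisfied.
Case 3: T(n) = Theta(n^3).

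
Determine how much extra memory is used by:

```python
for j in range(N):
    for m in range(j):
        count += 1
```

Space complexity: O(1).
Only a constant amount of auxiliary storage is used; nothing grows with n.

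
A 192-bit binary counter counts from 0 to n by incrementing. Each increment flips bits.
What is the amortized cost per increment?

Bit i flips every 2^i increments. Total flips over n increments: sum_{i=0}^{192} n/2^i < 2n. Amortized cost: 2n/n = O(1).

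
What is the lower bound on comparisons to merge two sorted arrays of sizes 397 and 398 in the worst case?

Adversary: with |397 - 398| <= 1 the inputs can be fully interleaved so that every adjacent pair in the merged output comes from different arrays. Then each of the 794 adjacent pairs must be directly compared, or the algorithm cannot determine their relative order. Standard merge meets this bound.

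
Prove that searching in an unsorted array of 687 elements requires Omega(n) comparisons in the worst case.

An adversary can always place the target in the last position checked. Until all 687 positions are examined, the target might be in any unchecked position. Therefore 687 comparisons are necessary.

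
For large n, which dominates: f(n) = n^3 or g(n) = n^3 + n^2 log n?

f(n) = n^3 and g(n) = n^3 + n^2 log n are Theta of each other: the lower-order n^2 log n term is o(n^3); both are Theta(n^3).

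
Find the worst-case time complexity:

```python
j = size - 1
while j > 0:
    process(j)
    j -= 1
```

Time complexity: O(n).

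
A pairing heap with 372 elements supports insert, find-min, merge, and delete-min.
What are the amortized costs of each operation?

Pairing heaps are self-adjusting heap-ordered trees. Insert and merge link two roots: O(1). Find-min reads the root: O(1). Delete-min removes the root, then pairs children in two passes; amortized cost is O(log 372) = O(log n).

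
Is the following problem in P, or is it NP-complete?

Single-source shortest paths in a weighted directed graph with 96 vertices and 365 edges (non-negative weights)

This problem is in P: Dijkstra's algorithm runs in O((V+E) log V).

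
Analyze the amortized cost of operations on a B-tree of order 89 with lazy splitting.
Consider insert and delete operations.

In a B-tree of order 89, a node splits when it has 89 keys. With lazy splitting, we use potential Phi = number of full nodes + number of near-empty nodes. Each split costs O(1) but reduces potential. Between splits, at least 44 insertions must occur in that node. Amortized structural cost is O(1) per operation, plus O(log_89 n) traversal.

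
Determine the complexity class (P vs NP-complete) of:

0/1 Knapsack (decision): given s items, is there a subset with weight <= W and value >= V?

This problem is NP-complete: reduces from Subset Sum.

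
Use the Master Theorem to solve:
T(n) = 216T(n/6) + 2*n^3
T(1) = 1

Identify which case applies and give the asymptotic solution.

a=216, b=6, f(n)=2*n^3.
log_6(216) = 3, so n^(log_b(a)) = n^3.
f(n) = Theta(n^3), so Case 2 applies.
T(n) = Theta(n^3 log n).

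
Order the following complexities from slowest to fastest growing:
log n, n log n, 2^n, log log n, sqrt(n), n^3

Ordered by growth rate: log log n < log n < sqrt(n) < n log n < n^3 < 2^n.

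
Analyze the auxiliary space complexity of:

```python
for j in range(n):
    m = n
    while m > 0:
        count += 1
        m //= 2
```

Space complexity: O(1).
Only a constant amount of auxiliary storage is used; nothing grows with n.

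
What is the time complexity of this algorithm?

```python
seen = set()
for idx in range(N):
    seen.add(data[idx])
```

Time complexity: O(n).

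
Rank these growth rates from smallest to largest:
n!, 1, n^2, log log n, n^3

Ordered by growth rate: 1 < log log n < n^2 < n^3 < n!.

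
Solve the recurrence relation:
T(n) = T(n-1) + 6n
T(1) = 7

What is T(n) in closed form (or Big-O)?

Unrolling: T(n) = 7 + 6*(2 + 3 + ... + n) = 7 + 6*(n(n+1)/2 - 1) = O(n^2).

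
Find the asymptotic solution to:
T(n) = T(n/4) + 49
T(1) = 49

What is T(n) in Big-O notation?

Each step divides n by 4 and adds 49. After log_4(n) steps, T(n) = O(log n).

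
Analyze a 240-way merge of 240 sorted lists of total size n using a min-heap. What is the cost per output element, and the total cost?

Maintain a min-heap of size 240 holding the current head of each list. Each output step does one extract-min (O(log 240)) and one insert of that list's next element (O(log 240)). Each of the n elements passes through the heap exactly once, so the total cost is O(n log 240), i.e. O(log 240) per output element.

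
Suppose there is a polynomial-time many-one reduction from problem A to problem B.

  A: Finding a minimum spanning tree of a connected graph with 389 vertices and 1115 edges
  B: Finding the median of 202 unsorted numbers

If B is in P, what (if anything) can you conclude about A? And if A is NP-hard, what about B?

A poly-time reduction A <=_p B means any A-instance can be transformed to a B-instance in poly time.
If B is in P: compose the reduction with B's poly-time algorithm to solve A in poly time, so A is in P.
If A is NP-hard: every NP problem reduces to A, which reduces to B; composing reductions, every NP problem reduces to B, so B is NP-hard.
(Here in fact A is P and B is P.)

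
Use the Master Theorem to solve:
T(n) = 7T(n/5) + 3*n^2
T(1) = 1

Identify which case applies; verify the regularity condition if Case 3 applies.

a=7, b=5, f(n)=3*n^2.
log_5(7) = 1.209 < 2.
f(n) = Omega(n^(1.209+epsilon)) for some epsilon > 0, so Case 3 is the candidate.
Regularity: a*f(n/b) = 7*3*(n/5)^2 = (7/25)*3*n^2 <= c*f(n) with c = 7/25 < 1. Satisfied.
Case 3: T(n) = Theta(n^2).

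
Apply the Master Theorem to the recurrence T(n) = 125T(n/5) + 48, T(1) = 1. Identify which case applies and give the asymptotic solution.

a=125, b=5, f(n)=48.
log_5(125) = 3 > 0.
Since f(n) = O(n^0) is polynomially smaller than n^3, Case 1 applies.
T(n) = Theta(n^3).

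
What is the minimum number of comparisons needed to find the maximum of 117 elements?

Finding the maximum requires 116 comparisons. Each comparison eliminates exactly one candidate. With 117 candidates, we need 116 eliminations.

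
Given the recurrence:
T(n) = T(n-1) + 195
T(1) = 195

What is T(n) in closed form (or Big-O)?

Unrolling: T(n) = T(n-1) + 195 = T(n-2) + 2*195 = ... = T(1) + (n-1)*195 = 195 + (n-1)*195 = 195n.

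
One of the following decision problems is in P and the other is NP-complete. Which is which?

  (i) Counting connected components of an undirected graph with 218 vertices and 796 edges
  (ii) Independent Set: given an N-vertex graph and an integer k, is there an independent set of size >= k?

(i) is P: BFS/DFS visits each vertex and edge once: O(V+E).
(ii) is NP-complete: complement of Clique (with k part of the input).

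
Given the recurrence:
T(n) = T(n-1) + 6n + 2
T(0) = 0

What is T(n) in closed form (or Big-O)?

Dominant term in sum is 6*sum(i, i=1..n) = 6*n*(n+1)/2 = O(n^2).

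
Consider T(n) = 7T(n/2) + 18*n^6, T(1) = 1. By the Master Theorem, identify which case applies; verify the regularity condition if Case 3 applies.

a=7, b=2, f(n)=18*n^6.
log_2(7) = 2.807 < 6.
f(n) = Omega(n^(2.807+epsilon)) for some epsilon > 0, so Case 3 is the candidate.
Regularity: a*f(n/b) = 7*18*(n/2)^6 = (7/64)*18*n^6 <= c*f(n) with c = 7/64 < 1. Satisfied.
Case 3: T(n) = Theta(n^6).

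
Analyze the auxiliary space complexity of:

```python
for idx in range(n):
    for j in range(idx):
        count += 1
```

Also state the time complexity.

Space complexity: O(1).
Only a constant amount of auxiliary storage is used; nothing grows with n.
Time complexity: O(n^2).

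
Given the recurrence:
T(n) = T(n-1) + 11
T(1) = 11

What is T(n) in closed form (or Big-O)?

Unrolling: T(n) = T(n-1) + 11 = T(n-2) + 2*11 = ... = T(1) + (n-1)*11 = 11 + (n-1)*11 = 11n.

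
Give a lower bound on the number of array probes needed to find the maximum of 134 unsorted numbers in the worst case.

Adversary: any unprobed cell could hold a value larger than everything seen so far. If fewer than 134 cells are probed, the adversary places the max in an unprobed cell. So all 134 cells must be examined; together with 134-1 comparisons this is tight.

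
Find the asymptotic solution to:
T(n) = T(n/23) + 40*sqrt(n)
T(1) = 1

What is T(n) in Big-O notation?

Each level contributes sqrt(n/23^k). Geometric series with ratio 1/sqrt(23) < 1 sums to O(sqrt(n)).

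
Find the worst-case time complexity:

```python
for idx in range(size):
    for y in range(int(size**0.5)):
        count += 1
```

Time complexity: O(n * sqrt(n)).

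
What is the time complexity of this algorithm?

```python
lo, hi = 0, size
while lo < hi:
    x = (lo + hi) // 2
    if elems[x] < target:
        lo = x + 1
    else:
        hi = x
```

Time complexity: O(log n).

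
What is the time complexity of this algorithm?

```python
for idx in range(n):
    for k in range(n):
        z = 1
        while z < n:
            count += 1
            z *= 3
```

Time complexity: O(n^2 log n).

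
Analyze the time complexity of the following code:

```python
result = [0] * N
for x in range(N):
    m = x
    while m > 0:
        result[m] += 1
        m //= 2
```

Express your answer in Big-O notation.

Time complexity: O(n log n).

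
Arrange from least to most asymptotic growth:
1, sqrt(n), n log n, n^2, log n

Ordered by growth rate: 1 < log n < sqrt(n) < n log n < n^2.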